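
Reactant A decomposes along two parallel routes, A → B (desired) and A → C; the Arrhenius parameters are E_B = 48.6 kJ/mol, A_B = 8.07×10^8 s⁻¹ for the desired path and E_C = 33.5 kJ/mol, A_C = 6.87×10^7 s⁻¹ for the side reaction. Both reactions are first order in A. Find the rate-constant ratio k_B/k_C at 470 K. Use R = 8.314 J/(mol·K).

0.246

Since both paths have the same order in A, the concentration cancels and S_{B/C} = k_B/k_C = (A_B/A_C)·exp[(E_C−E_B)/(RT)].
(E_C−E_B)/(RT) = (33.5−48.6)×10³/(8.314×470) = -15100/3908 = -3.864.
k_B/k_C = (8.07×10^8/6.87×10^7)·exp(-3.864) = 11.75 × 0.02098 = 0.246.
Since E_B > E_C, raising the temperature improves selectivity toward B.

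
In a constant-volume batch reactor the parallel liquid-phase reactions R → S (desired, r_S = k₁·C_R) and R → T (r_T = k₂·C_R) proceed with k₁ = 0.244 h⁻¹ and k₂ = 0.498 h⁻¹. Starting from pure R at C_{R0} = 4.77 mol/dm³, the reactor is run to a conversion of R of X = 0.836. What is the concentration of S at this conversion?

1.31 mol/dm³

C_R = C_{R0}(1−X) = 0.7823 mol/dm³.
Both paths are first order in R, so the instantaneous fraction to S is constant: dC_S/d(−C_R) = k₁/(k₁+k₂) = 0.3288.
C_S = 0.3288·(C_{R0}−C_R) = 0.3288×3.988 = 1.31 mol/dm³.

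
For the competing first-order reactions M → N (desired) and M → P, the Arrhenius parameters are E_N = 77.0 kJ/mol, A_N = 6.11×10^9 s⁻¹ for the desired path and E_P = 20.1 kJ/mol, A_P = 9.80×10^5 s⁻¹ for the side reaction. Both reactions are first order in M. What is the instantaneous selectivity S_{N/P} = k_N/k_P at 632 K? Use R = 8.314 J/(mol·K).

Since both paths have the same order in M, the concentration cancels and S_{N/P} = k_N/k_P = (A_N/A_P)·exp[(E_P−E_N)/(RT)].
(E_P−E_N)/(RT) = (20.1−77.0)×10³/(8.314×632) = -56900/5254 = -10.83.
k_N/k_P = (6.11×10^9/9.80×10^5)·exp(-10.83) = 6235 × 1.982×10^-5 = 0.124.

0.124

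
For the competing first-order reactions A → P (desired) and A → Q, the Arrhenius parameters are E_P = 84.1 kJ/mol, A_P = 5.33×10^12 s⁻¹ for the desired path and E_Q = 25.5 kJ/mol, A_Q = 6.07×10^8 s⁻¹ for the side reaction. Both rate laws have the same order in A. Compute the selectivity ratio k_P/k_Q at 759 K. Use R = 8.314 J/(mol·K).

0.814

With equal orders, S_{P/Q} = k_P/k_Q = (A_P/A_Q)·exp[(E_Q−E_P)/(RT)].
(E_Q−E_P)/(RT) = (25.5−84.1)×10³/(8.314×759) = -58600/6310 = -9.286.
k_P/k_Q = (5.33×10^12/6.07×10^8)·exp(-9.286) = 8781 × 9.268×10^-5 = 0.814.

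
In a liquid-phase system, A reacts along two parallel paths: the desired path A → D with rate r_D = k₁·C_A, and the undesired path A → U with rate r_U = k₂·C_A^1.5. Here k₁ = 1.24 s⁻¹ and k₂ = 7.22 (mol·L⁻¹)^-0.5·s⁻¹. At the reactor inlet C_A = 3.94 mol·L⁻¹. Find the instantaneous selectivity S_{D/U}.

S_{D/U} = r_D/r_U = (k₁·C_A)/(k₂·C_A^1.5) = (k₁/k₂)·C_A^-0.5.
= (1.24×3.940) / (7.22×3.940^1.5) = 4.886/56.47 = 0.0865.

0.0865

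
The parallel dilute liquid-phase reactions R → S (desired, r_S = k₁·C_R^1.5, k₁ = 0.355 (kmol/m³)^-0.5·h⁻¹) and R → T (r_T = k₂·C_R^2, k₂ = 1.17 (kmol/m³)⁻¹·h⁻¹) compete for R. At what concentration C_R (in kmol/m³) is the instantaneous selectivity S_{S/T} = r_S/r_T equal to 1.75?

0.0301 kmol/m³

S_{S/T} = (k₁/k₂)·C_R^-0.5 ⇒ C_R = (S·k₂/k₁)^(-2).
= (1.75×1.17/0.355)^(-2) = (5.768)^(-2) = 0.0301 kmol/m³.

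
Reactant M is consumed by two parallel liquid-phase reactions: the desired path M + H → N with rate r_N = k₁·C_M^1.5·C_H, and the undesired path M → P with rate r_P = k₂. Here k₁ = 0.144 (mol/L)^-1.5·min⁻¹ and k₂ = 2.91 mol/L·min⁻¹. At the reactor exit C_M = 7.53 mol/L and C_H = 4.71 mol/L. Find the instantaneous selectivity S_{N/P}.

S_{N/P} = r_N/r_P = (k₁·C_M^1.5·C_H)/(k₂) = (k₁/k₂)·C_M^1.5·C_H.
= (0.144×7.530^1.5×4.710) / (2.91) = 14.01/2.910 = 4.82.
Since the desired path is higher order in M, keeping C_M high (PFR or concentrated feed) favours N.

4.82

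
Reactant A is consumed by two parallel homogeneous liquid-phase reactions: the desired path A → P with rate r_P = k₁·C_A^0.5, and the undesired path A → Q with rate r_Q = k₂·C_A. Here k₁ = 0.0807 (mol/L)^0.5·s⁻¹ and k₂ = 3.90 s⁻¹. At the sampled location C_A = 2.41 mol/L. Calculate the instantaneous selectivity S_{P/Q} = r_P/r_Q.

S_{P/Q} = r_P/r_Q = (k₁·C_A^0.5)/(k₂·C_A) = (k₁/k₂)·C_A^-0.5.
= (0.0807×2.410^0.5) / (3.90×2.410) = 0.1253/9.399 = 0.0133.

0.0133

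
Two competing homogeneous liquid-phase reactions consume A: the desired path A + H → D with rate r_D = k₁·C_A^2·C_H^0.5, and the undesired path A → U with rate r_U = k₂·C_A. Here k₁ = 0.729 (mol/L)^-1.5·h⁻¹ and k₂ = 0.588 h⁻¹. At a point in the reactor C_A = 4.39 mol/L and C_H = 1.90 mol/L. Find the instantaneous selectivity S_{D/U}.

7.50

S_{D/U} = r_D/r_U = (k₁·C_A^2·C_H^0.5)/(k₂·C_A) = (k₁/k₂)·C_A·C_H^0.5.
= (0.729×4.390^2×1.900^0.5) / (0.588×4.390) = 19.37/2.581 = 7.50.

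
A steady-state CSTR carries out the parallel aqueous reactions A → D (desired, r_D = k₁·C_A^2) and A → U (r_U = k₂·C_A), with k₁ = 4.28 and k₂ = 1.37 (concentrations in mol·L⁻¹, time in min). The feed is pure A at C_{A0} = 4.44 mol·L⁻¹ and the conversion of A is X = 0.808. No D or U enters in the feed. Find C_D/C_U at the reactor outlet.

Exit C_A = C_{A0}(1−X) = 4.44×0.192 = 0.8525 mol·L⁻¹.
Rates in a CSTR are evaluated at the outlet concentration: r_D = 4.28×0.8525^2 = 3.110, r_U = 1.37×0.8525 = 1.168.
Overall selectivity = C_D/C_U = r_Dτ/(r_Uτ) = r_D/r_U = 2.66.

2.66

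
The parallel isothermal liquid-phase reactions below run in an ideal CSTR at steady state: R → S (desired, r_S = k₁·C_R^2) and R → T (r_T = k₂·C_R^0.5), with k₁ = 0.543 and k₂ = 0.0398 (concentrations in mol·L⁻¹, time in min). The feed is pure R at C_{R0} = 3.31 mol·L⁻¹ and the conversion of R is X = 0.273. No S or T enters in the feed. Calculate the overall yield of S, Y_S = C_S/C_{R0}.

Exit C_R = C_{R0}(1−X) = 3.31×0.727 = 2.406 mol·L⁻¹.
Rates in a CSTR are evaluated at the outlet concentration: r_S = 0.543×2.406^2 = 3.144, r_T = 0.0398×2.406^0.5 = 0.06174.
Fraction of consumed R going to S: r_S/(r_S+r_T) = 0.9807.
C_S = 0.9807·C_{R0}·X = 0.9807×3.31×0.273 = 0.886 mol·L⁻¹; Y_S = C_S/C_{R0} = 0.268.

0.268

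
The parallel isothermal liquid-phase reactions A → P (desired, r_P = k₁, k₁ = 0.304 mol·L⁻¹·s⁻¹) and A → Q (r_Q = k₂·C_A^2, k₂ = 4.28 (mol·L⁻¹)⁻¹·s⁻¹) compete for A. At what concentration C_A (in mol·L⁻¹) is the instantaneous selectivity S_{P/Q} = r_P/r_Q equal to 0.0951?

0.864 mol·L⁻¹

S_{P/Q} = (k₁/k₂)·C_A^-2 ⇒ C_A = (S·k₂/k₁)^(-0.5).
= (0.0951×4.28/0.304)^(-0.5) = (1.339)^(-0.5) = 0.864 mol·L⁻¹.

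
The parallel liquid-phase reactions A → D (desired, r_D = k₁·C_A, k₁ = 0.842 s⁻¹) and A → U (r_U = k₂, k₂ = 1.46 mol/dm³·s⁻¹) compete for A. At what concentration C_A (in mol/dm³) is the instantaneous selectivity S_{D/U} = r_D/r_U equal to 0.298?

0.517 mol/dm³

S_{D/U} = (k₁/k₂)·C_A ⇒ C_A = S·k₂/k₁.
= 0.298×1.46/0.842 = 0.517 mol/dm³.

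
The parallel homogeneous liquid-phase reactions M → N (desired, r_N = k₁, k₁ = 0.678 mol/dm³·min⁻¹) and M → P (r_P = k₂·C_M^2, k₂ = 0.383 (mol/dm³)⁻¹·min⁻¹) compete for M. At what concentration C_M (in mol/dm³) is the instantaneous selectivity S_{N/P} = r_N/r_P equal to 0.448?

1.99 mol/dm³

S_{N/P} = (k₁/k₂)·C_M^-2 ⇒ C_M = (S·k₂/k₁)^(-0.5).
= (0.448×0.383/0.678)^(-0.5) = (0.2531)^(-0.5) = 1.99 mol/dm³.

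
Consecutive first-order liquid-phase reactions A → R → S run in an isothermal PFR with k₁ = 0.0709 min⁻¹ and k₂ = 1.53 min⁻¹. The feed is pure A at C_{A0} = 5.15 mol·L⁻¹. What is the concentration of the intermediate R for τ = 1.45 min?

0.199 mol·L⁻¹

Solving the coupled first-order balances gives C_R(τ) = [k₁/(k₂−k₁)]·C_{A0}·(e^(−k₁τ) − e^(−k₂τ)).
e^(−k₁τ) = e^(−0.0709×1.45) = e^(−0.1028) = 0.9023; e^(−k₂τ) = e^(−2.219) = 0.1088.
C_R = 0.0709×5.15/(1.53−0.0709) × (0.9023−0.1088) = 0.2502×0.7935 = 0.1986 mol·L⁻¹.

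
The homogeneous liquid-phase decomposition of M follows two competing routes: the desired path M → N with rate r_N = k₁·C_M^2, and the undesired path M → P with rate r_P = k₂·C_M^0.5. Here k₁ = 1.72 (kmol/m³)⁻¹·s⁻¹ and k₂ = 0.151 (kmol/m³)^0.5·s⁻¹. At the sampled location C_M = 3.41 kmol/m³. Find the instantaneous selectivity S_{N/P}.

S_{N/P} = r_N/r_P = (k₁·C_M^2)/(k₂·C_M^0.5) = (k₁/k₂)·C_M^1.5.
= (1.72×3.410^2) / (0.151×3.410^0.5) = 20.00/0.2788 = 71.7.

71.7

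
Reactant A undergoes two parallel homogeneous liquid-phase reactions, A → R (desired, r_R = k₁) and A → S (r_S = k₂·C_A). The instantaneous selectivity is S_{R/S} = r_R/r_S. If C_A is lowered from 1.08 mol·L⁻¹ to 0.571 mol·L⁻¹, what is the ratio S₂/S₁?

S_{R/S} = (k₁/k₂)·C_A⁻¹, so S₂/S₁ = (C_{A,2}/C_{A,1})⁻¹.
= 1.08/0.571 = 1.89.
Selectivity toward R rises as C_A falls — low-concentration operation is favoured.

1.89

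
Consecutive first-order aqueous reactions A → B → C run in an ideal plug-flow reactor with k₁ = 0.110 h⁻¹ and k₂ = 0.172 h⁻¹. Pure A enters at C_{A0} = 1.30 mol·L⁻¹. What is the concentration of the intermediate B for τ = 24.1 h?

0.126 mol·L⁻¹

Solving the coupled first-order balances gives C_B(τ) = [k₁/(k₂−k₁)]·C_{A0}·(e^(−k₁τ) − e^(−k₂τ)).
e^(−k₁τ) = e^(−0.110×24.1) = e^(−2.651) = 0.07058; e^(−k₂τ) = e^(−4.145) = 0.01584.
C_B = 0.110×1.30/(0.172−0.110) × (0.07058−0.01584) = 2.306×0.05474 = 0.1263 mol·L⁻¹.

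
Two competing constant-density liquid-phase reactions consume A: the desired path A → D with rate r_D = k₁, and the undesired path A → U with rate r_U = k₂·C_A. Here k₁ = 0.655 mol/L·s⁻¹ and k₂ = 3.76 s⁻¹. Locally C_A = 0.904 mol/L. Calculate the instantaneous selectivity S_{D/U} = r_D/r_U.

0.193

S_{D/U} = r_D/r_U = (k₁)/(k₂·C_A) = (k₁/k₂)·C_A⁻¹.
= (0.655) / (3.76×0.9040) = 0.6550/3.399 = 0.193.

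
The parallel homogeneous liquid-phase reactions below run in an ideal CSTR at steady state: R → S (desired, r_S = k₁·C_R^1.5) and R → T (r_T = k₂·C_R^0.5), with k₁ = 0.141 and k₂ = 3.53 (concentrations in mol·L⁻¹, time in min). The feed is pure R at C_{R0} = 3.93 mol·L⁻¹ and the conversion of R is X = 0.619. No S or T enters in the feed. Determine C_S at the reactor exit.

0.137 mol·L⁻¹

Exit C_R = C_{R0}(1−X) = 3.93×0.381 = 1.497 mol·L⁻¹.
A CSTR operates uniformly at the exit composition, giving r_S = 0.2583 and r_T = 4.319 (each k·C_R^n at C_R = 1.497).
Fraction of consumed R going to S: r_S/(r_S+r_T) = 0.05643.
C_S = 0.05643·C_{R0}·X = 0.05643×3.93×0.619 = 0.137 mol·L⁻¹.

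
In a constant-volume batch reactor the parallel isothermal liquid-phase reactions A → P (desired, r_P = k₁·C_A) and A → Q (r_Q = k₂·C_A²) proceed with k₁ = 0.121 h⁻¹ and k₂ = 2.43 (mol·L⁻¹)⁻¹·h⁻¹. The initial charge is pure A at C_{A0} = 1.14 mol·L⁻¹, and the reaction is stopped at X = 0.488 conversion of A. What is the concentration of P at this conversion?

0.0314 mol·L⁻¹

C_A = C_{A0}(1−X) = 0.5837 mol·L⁻¹.
Along a PFR/batch, dC_P/dC_A = −r_P/(r_P+r_Q) = −k₁/(k₁+k₂·C_A).
Integrating from C_{A0} to C_A: C_P = (0.121/2.43)·ln[(0.121+2.43·1.14)/(0.121+2.43·0.584)] = 0.04979·ln(2.891/1.539) = 0.03139 mol·L⁻¹.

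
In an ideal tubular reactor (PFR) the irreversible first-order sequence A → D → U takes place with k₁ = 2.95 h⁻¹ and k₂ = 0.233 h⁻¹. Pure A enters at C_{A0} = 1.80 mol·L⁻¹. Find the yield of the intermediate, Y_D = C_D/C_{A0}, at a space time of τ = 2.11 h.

0.662

For first-order series with pure A initially, C_D(τ) = k₁C_{A0}/(k₂−k₁)·(e^(−k₁τ) − e^(−k₂τ)).
e^(−k₁τ) = e^(−2.95×2.11) = e^(−6.224) = 0.001980; e^(−k₂τ) = e^(−0.4916) = 0.6116.
C_D = 2.95×1.80/(0.233−2.95) × (0.001980−0.6116) = (-1.954)×(-0.6096) = 1.191 mol·L⁻¹.
Y_D = C_D/C_{A0} = 1.191/1.80 = 0.662.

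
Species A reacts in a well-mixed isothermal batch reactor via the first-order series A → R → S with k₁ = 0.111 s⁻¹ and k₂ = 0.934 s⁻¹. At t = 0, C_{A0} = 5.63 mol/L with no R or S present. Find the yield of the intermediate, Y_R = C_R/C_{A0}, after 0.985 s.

Solving the coupled first-order balances gives C_R(t) = [k₁/(k₂−k₁)]·C_{A0}·(e^(−k₁t) − e^(−k₂t)).
e^(−k₁t) = e^(−0.111×0.985) = e^(−0.1093) = 0.8964; e^(−k₂t) = e^(−0.9200) = 0.3985.
C_R = 0.111×5.63/(0.934−0.111) × (0.8964−0.3985) = 0.7593×0.4979 = 0.3781 mol/L.
Y_R = C_R/C_{A0} = 0.3781/5.63 = 0.0672.

0.0672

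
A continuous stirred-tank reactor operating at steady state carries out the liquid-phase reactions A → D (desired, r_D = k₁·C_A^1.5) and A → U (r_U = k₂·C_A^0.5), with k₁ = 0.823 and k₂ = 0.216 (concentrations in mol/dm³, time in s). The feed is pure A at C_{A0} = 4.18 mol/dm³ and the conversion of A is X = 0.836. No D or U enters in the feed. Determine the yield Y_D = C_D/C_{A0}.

Exit C_A = C_{A0}(1−X) = 4.18×0.164 = 0.6855 mol/dm³.
A CSTR operates uniformly at the exit composition, giving r_D = 0.4671 and r_U = 0.1788 (each k·C_A^n at C_A = 0.6855).
Fraction of consumed A going to D: r_D/(r_D+r_U) = 0.7231.
C_D = 0.7231·C_{A0}·X = 0.7231×4.18×0.836 = 2.53 mol/dm³; Y_D = C_D/C_{A0} = 0.605.

0.605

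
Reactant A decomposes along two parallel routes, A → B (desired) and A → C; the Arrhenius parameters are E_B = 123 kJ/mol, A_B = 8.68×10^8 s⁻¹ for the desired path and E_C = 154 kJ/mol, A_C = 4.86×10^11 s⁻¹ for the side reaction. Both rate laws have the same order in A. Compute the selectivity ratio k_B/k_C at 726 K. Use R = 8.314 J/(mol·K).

0.304

Since both paths have the same order in A, the concentration cancels and S_{B/C} = k_B/k_C = (A_B/A_C)·exp[(E_C−E_B)/(RT)].
(E_C−E_B)/(RT) = (154−123)×10³/(8.314×726) = 31000/6036 = 5.136.
k_B/k_C = (8.68×10^8/4.86×10^11)·exp(5.136) = 0.001786 × 170.0 = 0.304.
Since E_B < E_C, lowering the temperature improves selectivity toward B.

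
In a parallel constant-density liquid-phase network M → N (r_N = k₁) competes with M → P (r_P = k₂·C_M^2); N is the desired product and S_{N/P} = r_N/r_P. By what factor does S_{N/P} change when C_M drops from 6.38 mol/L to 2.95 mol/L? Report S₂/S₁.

S_{N/P} = (k₁/k₂)·C_M^-2, so S₂/S₁ = (C_{M,2}/C_{M,1})^-2.
= (2.95/6.38)^(-2) = (0.4624)^(-2) = 4.68.

4.68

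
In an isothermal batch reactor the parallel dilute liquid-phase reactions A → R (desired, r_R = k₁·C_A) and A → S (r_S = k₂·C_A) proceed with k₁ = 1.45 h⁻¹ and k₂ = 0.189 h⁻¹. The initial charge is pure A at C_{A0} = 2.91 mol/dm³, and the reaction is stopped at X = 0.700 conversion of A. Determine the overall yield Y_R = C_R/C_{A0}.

C_A = C_{A0}(1−X) = 0.8730 mol/dm³.
Both paths are first order in A, so the instantaneous fraction to R is constant: dC_R/d(−C_A) = k₁/(k₁+k₂) = 0.8847.
C_R = 0.8847·(C_{A0}−C_A) = 0.8847×2.037 = 1.80 mol/dm³.
Y_R = C_R/C_{A0} = 1.802/2.91 = 0.619.

0.619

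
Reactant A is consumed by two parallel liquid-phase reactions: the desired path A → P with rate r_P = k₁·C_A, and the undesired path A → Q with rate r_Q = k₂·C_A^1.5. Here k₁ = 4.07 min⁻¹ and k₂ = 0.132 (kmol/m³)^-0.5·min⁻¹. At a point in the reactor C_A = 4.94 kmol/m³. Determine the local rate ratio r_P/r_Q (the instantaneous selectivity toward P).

13.9

S_{P/Q} = r_P/r_Q = (k₁·C_A)/(k₂·C_A^1.5) = (k₁/k₂)·C_A^-0.5.
= (4.07×4.940) / (0.132×4.940^1.5) = 20.11/1.449 = 13.9.
The undesired path is higher order in A, so low C_A (CSTR or dilute feed) favours P.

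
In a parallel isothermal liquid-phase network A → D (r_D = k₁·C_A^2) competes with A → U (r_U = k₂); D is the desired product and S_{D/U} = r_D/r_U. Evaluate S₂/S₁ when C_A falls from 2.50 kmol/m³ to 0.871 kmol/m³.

0.121

S_{D/U} = (k₁/k₂)·C_A^2, so S₂/S₁ = (C_{A,2}/C_{A,1})^2.
= (0.871/2.50)^2 = (0.3484)^2 = 0.121.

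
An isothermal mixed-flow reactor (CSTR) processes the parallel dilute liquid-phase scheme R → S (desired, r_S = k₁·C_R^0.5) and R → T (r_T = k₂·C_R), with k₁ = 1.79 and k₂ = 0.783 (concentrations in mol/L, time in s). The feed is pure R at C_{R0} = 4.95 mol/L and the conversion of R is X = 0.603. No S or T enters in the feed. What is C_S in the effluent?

Exit C_R = C_{R0}(1−X) = 4.95×0.397 = 1.965 mol/L.
In a CSTR the entire volume is at exit conditions, so r_S = 1.79×1.965^0.5 = 2.509 and r_T = 0.783×1.965 = 1.539.
Fraction of consumed R going to S: r_S/(r_S+r_T) = 0.6199.
C_S = 0.6199·C_{R0}·X = 0.6199×4.95×0.603 = 1.85 mol/L.

1.85 mol/L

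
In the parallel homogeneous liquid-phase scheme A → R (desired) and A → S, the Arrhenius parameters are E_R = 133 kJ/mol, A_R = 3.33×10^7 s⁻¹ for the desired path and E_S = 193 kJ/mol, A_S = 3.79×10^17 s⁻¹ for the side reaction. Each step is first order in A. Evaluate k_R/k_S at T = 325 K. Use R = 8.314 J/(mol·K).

Since both paths have the same order in A, the concentration cancels and S_{R/S} = k_R/k_S = (A_R/A_S)·exp[(E_S−E_R)/(RT)].
(E_S−E_R)/(RT) = (193−133)×10³/(8.314×325) = 60000/2702 = 22.21.
k_R/k_S = (3.33×10^7/3.79×10^17)·exp(22.21) = 8.786×10^-11 × 4.402×10^9 = 0.387.
Since E_R < E_S, lowering the temperature improves selectivity toward R.

0.387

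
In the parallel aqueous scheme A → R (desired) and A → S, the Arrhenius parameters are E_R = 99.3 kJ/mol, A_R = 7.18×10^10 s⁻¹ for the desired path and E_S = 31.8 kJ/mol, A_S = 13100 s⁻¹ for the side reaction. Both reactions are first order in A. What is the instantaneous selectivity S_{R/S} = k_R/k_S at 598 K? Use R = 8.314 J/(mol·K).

With equal orders, S_{R/S} = k_R/k_S = (A_R/A_S)·exp[(E_S−E_R)/(RT)].
(E_S−E_R)/(RT) = (31.8−99.3)×10³/(8.314×598) = -67500/4972 = -13.58.
k_R/k_S = (7.18×10^10/13100)·exp(-13.58) = 5.481×10^6 × 1.270×10^-6 = 6.96.

6.96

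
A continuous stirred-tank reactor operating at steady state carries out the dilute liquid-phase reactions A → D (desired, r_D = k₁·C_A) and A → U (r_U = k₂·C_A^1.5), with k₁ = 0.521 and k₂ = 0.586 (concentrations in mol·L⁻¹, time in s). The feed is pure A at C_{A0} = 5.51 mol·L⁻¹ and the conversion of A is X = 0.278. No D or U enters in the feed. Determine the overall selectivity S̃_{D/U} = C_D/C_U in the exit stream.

Exit C_A = C_{A0}(1−X) = 5.51×0.722 = 3.978 mol·L⁻¹.
Rates in a CSTR are evaluated at the outlet concentration: r_D = 0.521×3.978 = 2.073, r_U = 0.586×3.978^1.5 = 4.650.
Overall selectivity = C_D/C_U = r_Dτ/(r_Uτ) = r_D/r_U = 0.446.

0.446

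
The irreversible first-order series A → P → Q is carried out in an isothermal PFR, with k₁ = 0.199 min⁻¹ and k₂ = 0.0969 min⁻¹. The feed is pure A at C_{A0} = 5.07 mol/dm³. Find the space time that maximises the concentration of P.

Setting dC_P/dτ = 0 gives τ_opt = ln(k₂/k₁)/(k₂−k₁).
= ln(0.0969/0.199)/(0.0969−0.199) = ln(0.4869)/-0.1021 = -0.7196/-0.1021 = 7.05 min.

7.05 min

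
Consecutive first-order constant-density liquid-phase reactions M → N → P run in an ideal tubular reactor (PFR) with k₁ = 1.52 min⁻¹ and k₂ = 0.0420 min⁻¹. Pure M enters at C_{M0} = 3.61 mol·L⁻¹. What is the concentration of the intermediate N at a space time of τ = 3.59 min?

3.18 mol·L⁻¹

The intermediate concentration in a first-order A→B→C sequence is C_N = k₁C_{M0}(e^(−k₁τ) − e^(−k₂τ))/(k₂−k₁).
e^(−k₁τ) = e^(−1.52×3.59) = e^(−5.457) = 0.004267; e^(−k₂τ) = e^(−0.1508) = 0.8600.
C_N = 1.52×3.61/(0.0420−1.52) × (0.004267−0.8600) = (-3.713)×(-0.8558) = 3.177 mol·L⁻¹.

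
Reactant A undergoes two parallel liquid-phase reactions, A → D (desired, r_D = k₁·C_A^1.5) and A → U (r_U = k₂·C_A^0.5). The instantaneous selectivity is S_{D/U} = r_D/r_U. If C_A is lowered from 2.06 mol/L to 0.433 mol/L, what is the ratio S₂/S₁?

0.210

S_{D/U} = (k₁/k₂)·C_A, so S₂/S₁ = (C_{A,2}/C_{A,1}).
= 0.433/2.06 = 0.210.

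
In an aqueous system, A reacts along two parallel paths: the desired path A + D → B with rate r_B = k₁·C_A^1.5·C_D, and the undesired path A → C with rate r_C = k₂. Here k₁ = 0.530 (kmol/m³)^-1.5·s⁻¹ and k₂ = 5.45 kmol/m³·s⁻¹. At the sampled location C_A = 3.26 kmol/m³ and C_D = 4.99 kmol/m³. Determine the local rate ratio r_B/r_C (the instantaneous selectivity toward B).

S_{B/C} = r_B/r_C = (k₁·C_A^1.5·C_D)/(k₂) = (k₁/k₂)·C_A^1.5·C_D.
= (0.530×3.260^1.5×4.990) / (5.45) = 15.57/5.450 = 2.86.

2.86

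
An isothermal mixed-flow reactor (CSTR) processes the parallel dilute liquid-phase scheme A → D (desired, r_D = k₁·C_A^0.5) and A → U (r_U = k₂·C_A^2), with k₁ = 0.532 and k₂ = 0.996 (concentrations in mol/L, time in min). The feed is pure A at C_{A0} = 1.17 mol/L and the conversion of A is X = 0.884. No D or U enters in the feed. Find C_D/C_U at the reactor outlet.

Exit C_A = C_{A0}(1−X) = 1.17×0.116 = 0.1357 mol/L.
In a CSTR the entire volume is at exit conditions, so r_D = 0.532×0.1357^0.5 = 0.1960 and r_U = 0.996×0.1357^2 = 0.01835.
Overall selectivity = C_D/C_U = r_Dτ/(r_Uτ) = r_D/r_U = 10.7.

10.7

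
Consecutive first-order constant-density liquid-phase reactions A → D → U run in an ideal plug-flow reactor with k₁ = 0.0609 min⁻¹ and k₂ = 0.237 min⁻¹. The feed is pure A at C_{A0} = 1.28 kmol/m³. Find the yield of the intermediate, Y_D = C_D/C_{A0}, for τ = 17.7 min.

0.112

The intermediate concentration in a first-order A→B→C sequence is C_D = k₁C_{A0}(e^(−k₁τ) − e^(−k₂τ))/(k₂−k₁).
e^(−k₁τ) = e^(−0.0609×17.7) = e^(−1.078) = 0.3403; e^(−k₂τ) = e^(−4.195) = 0.01507.
C_D = 0.0609×1.28/(0.237−0.0609) × (0.3403−0.01507) = 0.4427×0.3252 = 0.1440 kmol/m³.
Y_D = C_D/C_{A0} = 0.1440/1.28 = 0.112.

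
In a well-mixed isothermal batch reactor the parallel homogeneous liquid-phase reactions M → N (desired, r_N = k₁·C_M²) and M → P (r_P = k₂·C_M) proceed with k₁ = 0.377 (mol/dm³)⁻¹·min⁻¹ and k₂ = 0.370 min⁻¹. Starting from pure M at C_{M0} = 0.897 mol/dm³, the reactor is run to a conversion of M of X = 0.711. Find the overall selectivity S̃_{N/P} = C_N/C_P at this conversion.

0.567

C_M = C_{M0}(1−X) = 0.2592 mol/dm³.
Along a PFR/batch, dC_P/dC_M = −r_P/(r_N+r_P) = −k₂/(k₂+k₁·C_M).
Integrating from C_{M0} to C_M: C_P = (0.370/0.377)·ln[(0.370+0.377·0.897)/(0.370+0.377·0.259)] = 0.9814·ln(0.7082/0.4677) = 0.4071 mol/dm³.
Then C_N = (C_{M0}−C_M) − C_P = 0.6378 − 0.4071 = 0.2307 mol/dm³.
S̃_{N/P} = C_N/C_P = 0.2307/0.4071 = 0.567.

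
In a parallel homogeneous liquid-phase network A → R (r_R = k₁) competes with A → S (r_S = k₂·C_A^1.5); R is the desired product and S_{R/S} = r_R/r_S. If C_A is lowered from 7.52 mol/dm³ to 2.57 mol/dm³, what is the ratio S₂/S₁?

5.01

S_{R/S} = (k₁/k₂)·C_A^-1.5, so S₂/S₁ = (C_{A,2}/C_{A,1})^-1.5.
= (2.57/7.52)^(-1.5) = (0.3418)^(-1.5) = 5.01.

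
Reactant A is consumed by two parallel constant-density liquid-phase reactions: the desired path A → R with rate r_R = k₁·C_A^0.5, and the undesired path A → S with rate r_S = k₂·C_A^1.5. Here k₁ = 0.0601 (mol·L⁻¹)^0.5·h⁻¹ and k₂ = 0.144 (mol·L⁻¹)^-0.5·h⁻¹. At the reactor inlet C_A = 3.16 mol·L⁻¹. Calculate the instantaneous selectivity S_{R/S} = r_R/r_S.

0.132

S_{R/S} = r_R/r_S = (k₁·C_A^0.5)/(k₂·C_A^1.5) = (k₁/k₂)·C_A⁻¹.
= (0.0601×3.160^0.5) / (0.144×3.160^1.5) = 0.1068/0.8089 = 0.132.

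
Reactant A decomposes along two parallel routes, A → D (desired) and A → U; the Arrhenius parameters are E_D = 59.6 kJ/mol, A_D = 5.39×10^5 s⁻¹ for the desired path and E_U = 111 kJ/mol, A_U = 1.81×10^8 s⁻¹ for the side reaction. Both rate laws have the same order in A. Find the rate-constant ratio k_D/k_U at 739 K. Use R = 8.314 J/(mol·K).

k_D/k_U = (A_D/A_U)·exp[−(E_D−E_U)/(RT)] = (A_D/A_U)·exp[(E_U−E_D)/(RT)].
(E_U−E_D)/(RT) = (111−59.6)×10³/(8.314×739) = 51400/6144 = 8.366.
k_D/k_U = (5.39×10^5/1.81×10^8)·exp(8.366) = 0.002978 × 4298 = 12.8.
Since E_D < E_U, lowering the temperature improves selectivity toward D.

12.8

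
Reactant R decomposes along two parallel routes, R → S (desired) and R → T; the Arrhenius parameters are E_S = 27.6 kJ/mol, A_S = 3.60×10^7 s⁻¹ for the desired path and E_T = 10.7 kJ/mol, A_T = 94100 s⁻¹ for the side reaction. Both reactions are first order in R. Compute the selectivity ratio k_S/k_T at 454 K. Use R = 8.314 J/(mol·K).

Since both paths have the same order in R, the concentration cancels and S_{S/T} = k_S/k_T = (A_S/A_T)·exp[(E_T−E_S)/(RT)].
(E_T−E_S)/(RT) = (10.7−27.6)×10³/(8.314×454) = -16900/3775 = -4.477.
k_S/k_T = (3.60×10^7/94100)·exp(-4.477) = 382.6 × 0.01136 = 4.35.

4.35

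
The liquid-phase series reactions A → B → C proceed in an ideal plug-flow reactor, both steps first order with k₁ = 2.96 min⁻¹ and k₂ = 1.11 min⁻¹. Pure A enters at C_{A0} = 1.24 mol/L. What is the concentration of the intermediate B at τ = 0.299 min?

0.605 mol/L

For first-order series with pure A initially, C_B(τ) = k₁C_{A0}/(k₂−k₁)·(e^(−k₁τ) − e^(−k₂τ)).
e^(−k₁τ) = e^(−2.96×0.299) = e^(−0.8850) = 0.4127; e^(−k₂τ) = e^(−0.3319) = 0.7176.
C_B = 2.96×1.24/(1.11−2.96) × (0.4127−0.7176) = (-1.984)×(-0.3049) = 0.6049 mol/L.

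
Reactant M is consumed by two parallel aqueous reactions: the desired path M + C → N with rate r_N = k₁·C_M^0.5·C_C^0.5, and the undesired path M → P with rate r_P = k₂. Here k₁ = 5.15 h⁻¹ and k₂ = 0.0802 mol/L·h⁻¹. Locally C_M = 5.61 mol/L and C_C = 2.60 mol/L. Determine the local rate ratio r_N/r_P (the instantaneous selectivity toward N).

S_{N/P} = r_N/r_P = (k₁·C_M^0.5·C_C^0.5)/(k₂) = (k₁/k₂)·C_M^0.5·C_C^0.5.
= (5.15×5.610^0.5×2.600^0.5) / (0.0802) = 19.67/0.08020 = 245.

245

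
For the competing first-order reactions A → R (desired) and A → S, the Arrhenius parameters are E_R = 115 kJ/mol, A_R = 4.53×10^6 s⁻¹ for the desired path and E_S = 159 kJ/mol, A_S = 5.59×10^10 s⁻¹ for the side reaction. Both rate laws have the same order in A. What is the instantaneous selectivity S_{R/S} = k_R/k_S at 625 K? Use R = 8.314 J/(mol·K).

0.386

k_R/k_S = (A_R/A_S)·exp[−(E_R−E_S)/(RT)] = (A_R/A_S)·exp[(E_S−E_R)/(RT)].
(E_S−E_R)/(RT) = (159−115)×10³/(8.314×625) = 44000/5196 = 8.468.
k_R/k_S = (4.53×10^6/5.59×10^10)·exp(8.468) = 8.104×10^-5 × 4758 = 0.386.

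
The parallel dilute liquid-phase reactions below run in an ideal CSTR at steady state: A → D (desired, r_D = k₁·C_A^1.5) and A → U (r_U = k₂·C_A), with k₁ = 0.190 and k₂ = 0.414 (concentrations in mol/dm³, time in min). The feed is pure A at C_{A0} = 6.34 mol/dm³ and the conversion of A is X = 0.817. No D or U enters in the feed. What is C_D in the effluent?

1.71 mol/dm³

Exit C_A = C_{A0}(1−X) = 6.34×0.183 = 1.160 mol/dm³.
A CSTR operates uniformly at the exit composition, giving r_D = 0.2374 and r_U = 0.4803 (each k·C_A^n at C_A = 1.160).
Fraction of consumed A going to D: r_D/(r_D+r_U) = 0.3308.
C_D = 0.3308·C_{A0}·X = 0.3308×6.34×0.817 = 1.71 mol/dm³.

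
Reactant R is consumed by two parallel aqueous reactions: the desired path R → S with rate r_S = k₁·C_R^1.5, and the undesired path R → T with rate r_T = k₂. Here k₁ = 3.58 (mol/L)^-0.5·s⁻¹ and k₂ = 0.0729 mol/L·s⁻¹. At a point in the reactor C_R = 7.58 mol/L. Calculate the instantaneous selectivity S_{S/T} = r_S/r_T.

S_{S/T} = r_S/r_T = (k₁·C_R^1.5)/(k₂) = (k₁/k₂)·C_R^1.5.
= (3.58×7.580^1.5) / (0.0729) = 74.71/0.07290 = 1025.
Since the desired path is higher order in R, keeping C_R high (PFR or concentrated feed) favours S.

1025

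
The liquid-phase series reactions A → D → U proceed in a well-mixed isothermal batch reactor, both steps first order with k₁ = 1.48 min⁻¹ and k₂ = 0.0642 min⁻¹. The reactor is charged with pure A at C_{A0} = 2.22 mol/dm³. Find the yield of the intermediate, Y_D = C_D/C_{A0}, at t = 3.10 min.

Solving the coupled first-order balances gives C_D(t) = [k₁/(k₂−k₁)]·C_{A0}·(e^(−k₁t) − e^(−k₂t)).
e^(−k₁t) = e^(−1.48×3.10) = e^(−4.588) = 0.01017; e^(−k₂t) = e^(−0.1990) = 0.8195.
C_D = 1.48×2.22/(0.0642−1.48) × (0.01017−0.8195) = (-2.321)×(-0.8094) = 1.878 mol/dm³.
Y_D = C_D/C_{A0} = 1.878/2.22 = 0.846.

0.846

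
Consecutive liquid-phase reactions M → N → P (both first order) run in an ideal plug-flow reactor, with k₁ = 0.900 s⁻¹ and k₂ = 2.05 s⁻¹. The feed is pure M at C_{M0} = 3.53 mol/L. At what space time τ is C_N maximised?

0.716 s

Setting dC_N/dτ = 0 gives τ_opt = ln(k₂/k₁)/(k₂−k₁).
= ln(2.05/0.900)/(2.05−0.900) = ln(2.278)/1.150 = 0.8232/1.150 = 0.716 s.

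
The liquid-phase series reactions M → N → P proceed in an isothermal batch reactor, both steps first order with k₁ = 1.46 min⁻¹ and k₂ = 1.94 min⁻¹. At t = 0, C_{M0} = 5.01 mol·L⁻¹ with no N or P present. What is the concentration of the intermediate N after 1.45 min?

0.920 mol·L⁻¹

For first-order series with pure M initially, C_N(t) = k₁C_{M0}/(k₂−k₁)·(e^(−k₁t) − e^(−k₂t)).
e^(−k₁t) = e^(−1.46×1.45) = e^(−2.117) = 0.1204; e^(−k₂t) = e^(−2.813) = 0.06002.
C_N = 1.46×5.01/(1.94−1.46) × (0.1204−0.06002) = 15.24×0.06037 = 0.9199 mol·L⁻¹.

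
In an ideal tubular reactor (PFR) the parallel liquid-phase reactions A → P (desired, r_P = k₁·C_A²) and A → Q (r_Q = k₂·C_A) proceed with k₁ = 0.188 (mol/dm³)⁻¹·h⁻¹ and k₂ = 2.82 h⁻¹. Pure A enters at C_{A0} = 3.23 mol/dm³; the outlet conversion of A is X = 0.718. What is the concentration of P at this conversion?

C_A = C_{A0}(1−X) = 0.9109 mol/dm³.
Along a PFR/batch, dC_Q/dC_A = −r_Q/(r_P+r_Q) = −k₂/(k₂+k₁·C_A).
Integrating from C_{A0} to C_A: C_Q = (2.82/0.188)·ln[(2.82+0.188·3.23)/(2.82+0.188·0.911)] = 15.00·ln(3.427/2.991) = 2.041 mol/dm³.
Then C_P = (C_{A0}−C_A) − C_Q = 2.319 − 2.041 = 0.2781 mol/dm³.

0.278 mol/dm³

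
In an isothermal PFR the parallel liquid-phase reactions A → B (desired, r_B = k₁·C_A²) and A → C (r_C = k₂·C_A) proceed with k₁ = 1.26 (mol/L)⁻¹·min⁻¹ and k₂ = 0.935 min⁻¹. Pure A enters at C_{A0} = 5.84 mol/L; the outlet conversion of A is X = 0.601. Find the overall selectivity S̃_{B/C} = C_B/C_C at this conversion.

5.21

C_A = C_{A0}(1−X) = 2.330 mol/L.
Along a PFR/batch, dC_C/dC_A = −r_C/(r_B+r_C) = −k₂/(k₂+k₁·C_A).
Integrating from C_{A0} to C_A: C_C = (0.935/1.26)·ln[(0.935+1.26·5.84)/(0.935+1.26·2.33)] = 0.7421·ln(8.293/3.871) = 0.5654 mol/L.
Then C_B = (C_{A0}−C_A) − C_C = 3.510 − 0.5654 = 2.944 mol/L.
S̃_{B/C} = C_B/C_C = 2.944/0.5654 = 5.21.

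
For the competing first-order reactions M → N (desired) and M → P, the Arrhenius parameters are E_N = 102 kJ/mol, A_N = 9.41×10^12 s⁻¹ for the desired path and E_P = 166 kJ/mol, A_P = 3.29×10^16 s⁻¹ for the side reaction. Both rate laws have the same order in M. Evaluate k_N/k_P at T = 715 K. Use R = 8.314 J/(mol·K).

13.6

k_N/k_P = (A_N/A_P)·exp[−(E_N−E_P)/(RT)] = (A_N/A_P)·exp[(E_P−E_N)/(RT)].
(E_P−E_N)/(RT) = (166−102)×10³/(8.314×715) = 64000/5945 = 10.77.
k_N/k_P = (9.41×10^12/3.29×10^16)·exp(10.77) = 2.860×10^-4 × 47393 = 13.6.
Since E_N < E_P, lowering the temperature improves selectivity toward N.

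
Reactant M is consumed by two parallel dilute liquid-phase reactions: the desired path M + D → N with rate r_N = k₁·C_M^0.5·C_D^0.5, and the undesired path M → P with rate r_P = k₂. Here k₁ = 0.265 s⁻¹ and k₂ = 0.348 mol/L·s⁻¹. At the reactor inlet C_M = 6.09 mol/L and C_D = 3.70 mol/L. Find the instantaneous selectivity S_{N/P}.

3.61

S_{N/P} = r_N/r_P = (k₁·C_M^0.5·C_D^0.5)/(k₂) = (k₁/k₂)·C_M^0.5·C_D^0.5.
= (0.265×6.090^0.5×3.700^0.5) / (0.348) = 1.258/0.3480 = 3.61.
Since the desired path is higher order in M, keeping C_M high (PFR or concentrated feed) favours N.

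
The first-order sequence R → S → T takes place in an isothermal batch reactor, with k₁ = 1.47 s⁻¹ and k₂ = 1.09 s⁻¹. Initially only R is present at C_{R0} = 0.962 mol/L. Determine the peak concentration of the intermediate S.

At the optimum, C_{S,max}/C_{R0} = (k₁/k₂)^[k₂/(k₂−k₁)].
= (1.47/1.09)^(1.09/(1.09−1.47)) = (1.349)^(-2.868) = 0.4241.
C_{S,max} = 0.4241×0.962 = 0.408 mol/L.

0.408 mol/L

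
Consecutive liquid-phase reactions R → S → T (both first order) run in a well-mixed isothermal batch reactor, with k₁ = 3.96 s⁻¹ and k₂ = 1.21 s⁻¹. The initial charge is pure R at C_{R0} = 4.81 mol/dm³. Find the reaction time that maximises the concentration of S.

The intermediate peaks when r₁ = r₂, i.e. k₁e^(−k₁t) = k₂e^(−k₂t), giving t_opt = ln(k₂/k₁)/(k₂−k₁).
= ln(1.21/3.96)/(1.21−3.96) = ln(0.3056)/-2.750 = -1.186/-2.750 = 0.431 s.

0.431 s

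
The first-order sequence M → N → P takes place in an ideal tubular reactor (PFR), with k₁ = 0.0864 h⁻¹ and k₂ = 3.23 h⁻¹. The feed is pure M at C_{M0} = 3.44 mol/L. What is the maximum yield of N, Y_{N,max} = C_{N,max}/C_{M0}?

Evaluating C_N at τ_opt = ln(k₂/k₁)/(k₂−k₁) gives C_{N,max}/C_{M0} = (k₁/k₂)^[k₂/(k₂−k₁)].
= (0.0864/3.23)^(3.23/(3.23−0.0864)) = (0.02675)^(1.027) = 0.02422.

0.0242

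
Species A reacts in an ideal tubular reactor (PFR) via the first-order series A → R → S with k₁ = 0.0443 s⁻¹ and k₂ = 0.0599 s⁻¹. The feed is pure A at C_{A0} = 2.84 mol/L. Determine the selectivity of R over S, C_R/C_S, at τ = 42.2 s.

0.333

For first-order series with pure A initially, C_R(τ) = k₁C_{A0}/(k₂−k₁)·(e^(−k₁τ) − e^(−k₂τ)).
e^(−k₁τ) = e^(−0.0443×42.2) = e^(−1.869) = 0.1542; e^(−k₂τ) = e^(−2.528) = 0.07984.
C_R = 0.0443×2.84/(0.0599−0.0443) × (0.1542−0.07984) = 8.065×0.07437 = 0.5998 mol/L.
C_A = C_{A0}e^(−k₁τ) = 0.4379 mol/L, so C_S = C_{A0}−C_A−C_R = 1.802 mol/L; C_R/C_S = 0.333.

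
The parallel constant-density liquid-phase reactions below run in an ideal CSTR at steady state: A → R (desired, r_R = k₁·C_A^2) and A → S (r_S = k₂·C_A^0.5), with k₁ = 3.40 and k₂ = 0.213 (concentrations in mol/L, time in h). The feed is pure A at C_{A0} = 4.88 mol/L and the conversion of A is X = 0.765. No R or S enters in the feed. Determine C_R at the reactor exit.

Exit C_A = C_{A0}(1−X) = 4.88×0.235 = 1.147 mol/L.
Rates in a CSTR are evaluated at the outlet concentration: r_R = 3.40×1.147^2 = 4.472, r_S = 0.213×1.147^0.5 = 0.2281.
Fraction of consumed A going to R: r_R/(r_R+r_S) = 0.9515.
C_R = 0.9515·C_{A0}·X = 0.9515×4.88×0.765 = 3.55 mol/L.

3.55 mol/L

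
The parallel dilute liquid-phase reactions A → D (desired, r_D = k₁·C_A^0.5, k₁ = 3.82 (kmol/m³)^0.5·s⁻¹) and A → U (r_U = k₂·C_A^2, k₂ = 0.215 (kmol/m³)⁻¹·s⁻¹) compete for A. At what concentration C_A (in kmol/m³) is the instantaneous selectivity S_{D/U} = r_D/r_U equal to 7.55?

S_{D/U} = (k₁/k₂)·C_A^-1.5 ⇒ C_A = (S·k₂/k₁)^(1/(-1.5)).
= (7.55×0.215/3.82)^(-0.6667) = (0.4249)^(-0.6667) = 1.77 kmol/m³.

1.77 kmol/m³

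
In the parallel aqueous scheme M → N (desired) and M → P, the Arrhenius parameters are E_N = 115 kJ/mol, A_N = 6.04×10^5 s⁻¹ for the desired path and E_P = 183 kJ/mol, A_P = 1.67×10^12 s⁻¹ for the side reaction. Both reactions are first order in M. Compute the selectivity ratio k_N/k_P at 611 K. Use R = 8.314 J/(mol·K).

0.235

k_N/k_P = (A_N/A_P)·exp[−(E_N−E_P)/(RT)] = (A_N/A_P)·exp[(E_P−E_N)/(RT)].
(E_P−E_N)/(RT) = (183−115)×10³/(8.314×611) = 68000/5080 = 13.39.
k_N/k_P = (6.04×10^5/1.67×10^12)·exp(13.39) = 3.617×10^-7 × 6.510×10^5 = 0.235.
Since E_N < E_P, lowering the temperature improves selectivity toward N.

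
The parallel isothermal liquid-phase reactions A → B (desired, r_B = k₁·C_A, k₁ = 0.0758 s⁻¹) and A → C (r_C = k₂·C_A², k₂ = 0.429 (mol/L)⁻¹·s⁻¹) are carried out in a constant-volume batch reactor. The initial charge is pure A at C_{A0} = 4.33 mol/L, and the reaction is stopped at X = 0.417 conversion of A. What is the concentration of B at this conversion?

0.0904 mol/L

C_A = C_{A0}(1−X) = 2.524 mol/L.
Along a PFR/batch, dC_B/dC_A = −r_B/(r_B+r_C) = −k₁/(k₁+k₂·C_A).
Integrating from C_{A0} to C_A: C_B = (0.0758/0.429)·ln[(0.0758+0.429·4.33)/(0.0758+0.429·2.52)] = 0.1767·ln(1.933/1.159) = 0.09045 mol/L.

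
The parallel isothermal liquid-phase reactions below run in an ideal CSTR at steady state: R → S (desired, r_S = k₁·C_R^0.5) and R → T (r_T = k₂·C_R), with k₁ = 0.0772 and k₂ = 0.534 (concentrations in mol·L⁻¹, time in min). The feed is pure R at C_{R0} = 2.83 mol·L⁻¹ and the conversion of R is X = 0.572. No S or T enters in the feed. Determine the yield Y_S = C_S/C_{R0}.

Exit C_R = C_{R0}(1−X) = 2.83×0.428 = 1.211 mol·L⁻¹.
A CSTR operates uniformly at the exit composition, giving r_S = 0.08496 and r_T = 0.6468 (each k·C_R^n at C_R = 1.211).
Fraction of consumed R going to S: r_S/(r_S+r_T) = 0.1161.
C_S = 0.1161·C_{R0}·X = 0.1161×2.83×0.572 = 0.188 mol·L⁻¹; Y_S = C_S/C_{R0} = 0.0664.

0.0664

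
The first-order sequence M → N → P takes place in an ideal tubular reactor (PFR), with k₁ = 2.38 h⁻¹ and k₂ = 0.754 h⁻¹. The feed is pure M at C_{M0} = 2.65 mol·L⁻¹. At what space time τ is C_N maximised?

0.707 h

Setting dC_N/dτ = 0 gives τ_opt = ln(k₂/k₁)/(k₂−k₁).
= ln(0.754/2.38)/(0.754−2.38) = ln(0.3168)/-1.626 = -1.149/-1.626 = 0.707 h.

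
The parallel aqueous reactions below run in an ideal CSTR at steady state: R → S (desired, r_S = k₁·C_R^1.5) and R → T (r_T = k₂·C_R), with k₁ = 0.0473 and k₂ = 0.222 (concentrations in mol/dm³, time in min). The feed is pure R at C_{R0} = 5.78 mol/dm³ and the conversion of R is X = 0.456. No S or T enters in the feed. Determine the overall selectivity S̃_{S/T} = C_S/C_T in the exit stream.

0.378

Exit C_R = C_{R0}(1−X) = 5.78×0.544 = 3.144 mol/dm³.
A CSTR operates uniformly at the exit composition, giving r_S = 0.2637 and r_T = 0.6980 (each k·C_R^n at C_R = 3.144).
Overall selectivity = C_S/C_T = r_Sτ/(r_Tτ) = r_S/r_T = 0.378.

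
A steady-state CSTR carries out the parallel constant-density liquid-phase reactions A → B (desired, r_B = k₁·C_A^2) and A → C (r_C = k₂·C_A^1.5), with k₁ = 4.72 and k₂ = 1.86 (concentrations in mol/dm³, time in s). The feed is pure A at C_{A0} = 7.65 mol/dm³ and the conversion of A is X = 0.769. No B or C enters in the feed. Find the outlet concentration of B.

Exit C_A = C_{A0}(1−X) = 7.65×0.231 = 1.767 mol/dm³.
Rates in a CSTR are evaluated at the outlet concentration: r_B = 4.72×1.767^2 = 14.74, r_C = 1.86×1.767^1.5 = 4.369.
Fraction of consumed A going to B: r_B/(r_B+r_C) = 0.7713.
C_B = 0.7713·C_{A0}·X = 0.7713×7.65×0.769 = 4.54 mol/dm³.

4.54 mol/dm³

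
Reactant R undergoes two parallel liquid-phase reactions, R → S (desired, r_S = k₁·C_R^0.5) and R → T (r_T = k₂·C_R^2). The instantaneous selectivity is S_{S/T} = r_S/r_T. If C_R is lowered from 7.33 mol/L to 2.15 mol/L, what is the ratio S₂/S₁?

6.30

S_{S/T} = (k₁/k₂)·C_R^-1.5, so S₂/S₁ = (C_{R,2}/C_{R,1})^-1.5.
= (2.15/7.33)^(-1.5) = (0.2933)^(-1.5) = 6.30.
Selectivity toward S rises as C_R falls — low-concentration operation is favoured.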